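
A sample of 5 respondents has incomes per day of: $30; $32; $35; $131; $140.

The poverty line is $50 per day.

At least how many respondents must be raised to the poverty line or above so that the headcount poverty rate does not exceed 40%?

3 of the 5 respondents are poor, so H = 3/5 = 0.600.
A headcount ratio of at most 40% allows at most ⌊0.40 × 5⌋ = 2 poor respondents.
So at least 3 − 2 = 1 must be lifted.

1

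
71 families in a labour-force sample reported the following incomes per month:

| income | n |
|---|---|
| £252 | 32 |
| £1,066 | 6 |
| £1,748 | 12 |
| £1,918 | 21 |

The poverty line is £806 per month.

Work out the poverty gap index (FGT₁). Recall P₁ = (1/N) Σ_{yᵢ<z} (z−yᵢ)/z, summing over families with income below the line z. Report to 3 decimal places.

Incomes under z: 32×£252 (q = 32 of N = 71).
Relative gaps: (806−252)/806 = 0.6873 (×32).
Σ = 21.995037. Dividing by the full population N = 71 gives P₁ = 0.310.

0.310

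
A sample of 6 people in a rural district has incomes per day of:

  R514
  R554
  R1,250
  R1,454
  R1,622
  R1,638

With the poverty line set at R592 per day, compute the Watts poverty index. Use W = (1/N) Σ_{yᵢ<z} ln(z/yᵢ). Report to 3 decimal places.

Incomes under z: R514, R554 (q = 2 of N = 6).
Log shortfalls: ln(592/514) = 0.1413; ln(592/554) = 0.0663.
W = 0.207625 / 6 = 0.035.

0.035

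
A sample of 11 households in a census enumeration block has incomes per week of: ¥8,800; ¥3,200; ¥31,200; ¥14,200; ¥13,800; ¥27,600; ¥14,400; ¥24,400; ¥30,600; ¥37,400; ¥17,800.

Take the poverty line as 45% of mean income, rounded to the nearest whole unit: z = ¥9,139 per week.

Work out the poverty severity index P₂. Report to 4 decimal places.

0.0385

Incomes under z: ¥3,200, ¥8,800 (q = 2 of N = 11).
Normalized shortfalls: (9139−3200)/9139 = 0.6499; (9139−8800)/9139 = 0.0371.
Squared: 0.4223; 0.0014.
Sum = 0.423684; P₂ = 0.423684 / 11 = 0.0385.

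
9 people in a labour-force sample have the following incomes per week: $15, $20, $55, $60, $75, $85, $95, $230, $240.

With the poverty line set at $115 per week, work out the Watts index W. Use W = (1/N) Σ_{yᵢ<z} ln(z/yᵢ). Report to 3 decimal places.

Below the line: $15, $20, $55, $60, $75, $85, $95 (q = 7 of N = 9).
ln(z/y) terms: ln(115/15) = 2.0369; ln(115/20) = 1.7492; ln(115/55) = 0.7376; ln(115/60) = 0.6506; ln(115/75) = 0.4274; ln(115/85) = 0.3023; ln(115/95) = 0.1911.
W = 6.095048 / 9 = 0.677.

0.677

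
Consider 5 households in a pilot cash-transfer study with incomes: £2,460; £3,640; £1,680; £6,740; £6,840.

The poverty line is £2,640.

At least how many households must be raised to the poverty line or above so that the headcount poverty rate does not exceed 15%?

2 of the 5 households are poor, so H = 2/5 = 0.400.
A headcount ratio of at most 15% allows at most ⌊0.15 × 5⌋ = 0 poor households.
So at least 2 − 0 = 2 must be lifted.

2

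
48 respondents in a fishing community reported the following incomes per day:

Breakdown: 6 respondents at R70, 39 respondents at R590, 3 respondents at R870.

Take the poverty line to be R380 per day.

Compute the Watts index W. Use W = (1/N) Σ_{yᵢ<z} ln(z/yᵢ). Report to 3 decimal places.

0.211

Below the line: 6×R70 (q = 6 of N = 48).
Log gaps: ln(380/70) = 1.6917 (×6).
W = 10.150056 / 48 = 0.211.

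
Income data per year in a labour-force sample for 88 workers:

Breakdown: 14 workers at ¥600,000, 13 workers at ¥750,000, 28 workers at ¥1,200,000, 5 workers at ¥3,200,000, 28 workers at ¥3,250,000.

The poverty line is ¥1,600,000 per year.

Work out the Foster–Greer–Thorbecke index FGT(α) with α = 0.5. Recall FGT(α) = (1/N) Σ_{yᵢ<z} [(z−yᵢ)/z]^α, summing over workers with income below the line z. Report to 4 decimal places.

Below the line: 14×¥600,000, 13×¥750,000, 28×¥1,200,000 (q = 55 of N = 88).
Relative gaps: (1600000−600000)/1600000 = 0.6250 (×14); (1600000−750000)/1600000 = 0.5312 (×13); (1600000−1200000)/1600000 = 0.2500 (×28).
Raised to α = 0.5: 0.79057 (×14); 0.72887 (×13); 0.50000 (×28).
Sum = 34.543269; FGT(0.5) = 34.543269 / 88 = 0.3925.

0.3925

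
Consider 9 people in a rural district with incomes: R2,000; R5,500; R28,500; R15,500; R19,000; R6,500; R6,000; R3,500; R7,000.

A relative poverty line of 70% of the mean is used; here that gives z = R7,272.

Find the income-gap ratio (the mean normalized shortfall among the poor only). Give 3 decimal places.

Below z: R2,000, R3,500, R5,500, R6,000, R6,500, R7,000 (q = 6 of N = 9).
Shortfall ratios (z−y)/z: 0.7250, 0.5187, 0.2437, 0.1749, 0.1062, 0.0374; sum = 1.805831.
I averages over the q = 6 poor units only: 1.805831 / 6 = 0.301.

0.301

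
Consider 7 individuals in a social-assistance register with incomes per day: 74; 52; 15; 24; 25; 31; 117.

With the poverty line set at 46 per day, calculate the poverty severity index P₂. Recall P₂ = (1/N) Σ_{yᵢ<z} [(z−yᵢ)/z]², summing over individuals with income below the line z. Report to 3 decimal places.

Poor units: 15, 24, 25, 31 (q = 4 of N = 7).
Normalized shortfalls: (46−15)/46 = 0.6739; (46−24)/46 = 0.4783; (46−25)/46 = 0.4565; (46−31)/46 = 0.3261.
Squared: 0.4542; 0.2287; 0.2084; 0.1063.
Sum = 0.997637; P₂ = 0.997637 / 7 = 0.143.

0.143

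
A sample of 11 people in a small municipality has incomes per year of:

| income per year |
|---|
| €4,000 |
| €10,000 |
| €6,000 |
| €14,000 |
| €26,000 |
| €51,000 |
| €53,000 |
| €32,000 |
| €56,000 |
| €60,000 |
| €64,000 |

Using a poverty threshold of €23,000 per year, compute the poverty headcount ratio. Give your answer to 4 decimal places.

0.3636

4 of the 11 people have income below €23,000.
H = 4/11 = 0.3636.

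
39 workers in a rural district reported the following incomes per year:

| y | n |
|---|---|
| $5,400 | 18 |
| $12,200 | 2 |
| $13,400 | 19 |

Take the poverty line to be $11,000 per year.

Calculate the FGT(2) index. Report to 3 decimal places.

0.120

Incomes under z: 18×$5,400 (q = 18 of N = 39).
Gap ratios (z−y)/z: (11000−5400)/11000 = 0.5091 (×18).
Squared: 0.2592 (×18).
Sum = 4.665124; P₂ = 4.665124 / 39 = 0.120.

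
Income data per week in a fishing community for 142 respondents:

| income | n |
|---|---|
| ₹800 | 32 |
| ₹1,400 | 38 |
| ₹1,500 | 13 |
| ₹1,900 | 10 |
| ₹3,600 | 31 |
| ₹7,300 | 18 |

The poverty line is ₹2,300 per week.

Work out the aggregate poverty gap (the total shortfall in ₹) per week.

Below z: 32×₹800, 38×₹1,400, 13×₹1,500, 10×₹1,900 (q = 93 of N = 142).
Individual gaps: 32×(2300−800) = 48000; 38×(2300−1400) = 34200; 13×(2300−1500) = 10400; 10×(2300−1900) = 4000.
Aggregate gap = ₹96,600.

₹96,600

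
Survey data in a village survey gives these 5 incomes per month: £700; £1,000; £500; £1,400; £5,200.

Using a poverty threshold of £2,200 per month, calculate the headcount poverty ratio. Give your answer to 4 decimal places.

4 of the 5 individuals have income below £2,200.
H = 4/5 = 0.8000.

0.8000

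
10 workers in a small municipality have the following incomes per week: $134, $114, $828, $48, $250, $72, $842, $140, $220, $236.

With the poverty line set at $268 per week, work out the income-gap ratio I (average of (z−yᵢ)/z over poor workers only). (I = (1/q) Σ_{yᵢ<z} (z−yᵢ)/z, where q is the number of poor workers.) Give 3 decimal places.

0.434

Poor units: $48, $72, $114, $134, $140, $220, $236, $250 (q = 8 of N = 10).
Relative gaps: 0.8209, 0.7313, 0.5746, 0.5000, 0.4776, 0.1791, 0.1194, 0.0672; sum = 3.470149.
The income-gap ratio divides by q (the poor only): 3.470149 / 8 = 0.434.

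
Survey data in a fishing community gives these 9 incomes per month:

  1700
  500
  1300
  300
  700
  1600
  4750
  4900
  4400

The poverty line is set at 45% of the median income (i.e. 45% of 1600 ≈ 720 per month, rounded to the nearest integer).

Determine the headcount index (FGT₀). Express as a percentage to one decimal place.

33.3%

3 of the 9 respondents have income below 720.
H = 3/9 = 33.3%.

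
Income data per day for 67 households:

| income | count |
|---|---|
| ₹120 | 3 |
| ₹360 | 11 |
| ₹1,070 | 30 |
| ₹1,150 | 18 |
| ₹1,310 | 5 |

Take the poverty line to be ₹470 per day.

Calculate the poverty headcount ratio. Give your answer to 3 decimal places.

14 of the 67 households have income below ₹470.
H = 14/67 = 0.209.

0.209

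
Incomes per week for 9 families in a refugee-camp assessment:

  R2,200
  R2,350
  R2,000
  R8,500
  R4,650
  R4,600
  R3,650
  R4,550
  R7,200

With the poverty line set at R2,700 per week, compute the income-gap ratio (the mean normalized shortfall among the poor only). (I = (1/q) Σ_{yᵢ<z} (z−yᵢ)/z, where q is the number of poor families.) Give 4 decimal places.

Incomes under z: R2,000, R2,200, R2,350 (q = 3 of N = 9).
Shortfall ratios (z−y)/z: 0.2593, 0.1852, 0.1296; sum = 0.574074.
I averages over the q = 3 poor units only: 0.574074 / 3 = 0.1914.

0.1914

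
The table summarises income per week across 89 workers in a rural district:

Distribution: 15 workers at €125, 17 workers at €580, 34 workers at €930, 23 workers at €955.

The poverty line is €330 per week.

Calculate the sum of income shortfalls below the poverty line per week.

€3,075

Below z: 15×€125 (q = 15 of N = 89).
Individual gaps: 15×(330−125) = 3075.
Aggregate gap = €3,075.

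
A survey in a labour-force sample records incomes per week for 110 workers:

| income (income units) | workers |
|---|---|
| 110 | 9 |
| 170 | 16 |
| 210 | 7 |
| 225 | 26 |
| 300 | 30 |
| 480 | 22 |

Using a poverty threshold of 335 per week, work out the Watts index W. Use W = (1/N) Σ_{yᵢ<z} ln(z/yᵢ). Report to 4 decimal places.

0.3437

Incomes under z: 9×110, 16×170, 7×210, 26×225, 30×300 (q = 88 of N = 110).
Log gaps: ln(335/110) = 1.1137 (×9); ln(335/170) = 0.6783 (×16); ln(335/210) = 0.4670 (×7); ln(335/225) = 0.3980 (×26); ln(335/300) = 0.1103 (×30).
W = 37.804551 / 110 = 0.3437.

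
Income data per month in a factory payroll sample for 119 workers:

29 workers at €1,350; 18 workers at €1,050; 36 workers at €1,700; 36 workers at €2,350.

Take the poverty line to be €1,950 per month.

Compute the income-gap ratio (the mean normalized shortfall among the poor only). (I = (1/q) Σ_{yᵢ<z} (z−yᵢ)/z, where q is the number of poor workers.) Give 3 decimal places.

Poor units: 18×€1,050, 29×€1,350, 36×€1,700 (q = 83 of N = 119).
Relative gaps: 0.4615 (×18), 0.3077 (×29), 0.1282 (×36); sum = 21.846154.
The income-gap ratio divides by q (the poor only): 21.846154 / 83 = 0.263.

0.263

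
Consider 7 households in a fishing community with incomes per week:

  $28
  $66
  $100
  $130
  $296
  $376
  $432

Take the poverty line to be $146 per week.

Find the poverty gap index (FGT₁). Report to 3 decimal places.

0.254

Incomes under z: $28, $66, $100, $130 (q = 4 of N = 7).
Normalized shortfalls: (146−28)/146 = 0.8082; (146−66)/146 = 0.5479; (146−100)/146 = 0.3151; (146−130)/146 = 0.1096.
Σ = 1.780822. Dividing by the full population N = 7 gives P₁ = 0.254.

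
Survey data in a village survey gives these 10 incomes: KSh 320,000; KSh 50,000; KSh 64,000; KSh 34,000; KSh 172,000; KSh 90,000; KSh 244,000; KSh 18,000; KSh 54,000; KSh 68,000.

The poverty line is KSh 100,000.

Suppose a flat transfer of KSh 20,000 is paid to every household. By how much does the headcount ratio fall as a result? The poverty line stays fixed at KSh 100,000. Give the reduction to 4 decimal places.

Before: below the line — KSh 18,000, KSh 34,000, KSh 50,000, KSh 54,000, KSh 64,000, KSh 68,000, KSh 90,000; headcount ratio = 0.700000.
After the KSh 20,000 transfer: below the line — KSh 38,000, KSh 54,000, KSh 70,000, KSh 74,000, KSh 84,000, KSh 88,000; headcount ratio = 0.600000.
Reduction = 0.700000 − 0.600000 = 0.1000.

0.1000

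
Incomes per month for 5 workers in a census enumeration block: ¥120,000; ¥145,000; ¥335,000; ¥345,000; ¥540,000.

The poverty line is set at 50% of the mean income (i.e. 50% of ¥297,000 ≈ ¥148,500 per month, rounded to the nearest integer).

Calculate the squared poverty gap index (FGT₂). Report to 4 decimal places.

0.0075

Below the line: ¥120,000, ¥145,000 (q = 2 of N = 5).
Normalized shortfalls: (148500−120000)/148500 = 0.1919; (148500−145000)/148500 = 0.0236.
Squared: 0.0368; 0.0006.
Sum = 0.037388; P₂ = 0.037388 / 5 = 0.0075.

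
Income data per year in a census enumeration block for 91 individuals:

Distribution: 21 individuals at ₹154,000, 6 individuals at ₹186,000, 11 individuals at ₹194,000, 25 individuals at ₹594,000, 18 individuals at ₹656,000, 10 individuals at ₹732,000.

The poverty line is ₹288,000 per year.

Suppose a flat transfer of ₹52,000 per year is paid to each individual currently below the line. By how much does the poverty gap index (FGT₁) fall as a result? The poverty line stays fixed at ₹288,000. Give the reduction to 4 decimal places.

0.0754

Before: below the line — 21×₹154,000, 6×₹186,000, 11×₹194,000; poverty gap index (FGT₁) = 0.170177.
After the ₹52,000 transfer: below the line — 21×₹206,000, 6×₹238,000, 11×₹246,000; poverty gap index (FGT₁) = 0.094780.
Reduction = 0.170177 − 0.094780 = 0.0754.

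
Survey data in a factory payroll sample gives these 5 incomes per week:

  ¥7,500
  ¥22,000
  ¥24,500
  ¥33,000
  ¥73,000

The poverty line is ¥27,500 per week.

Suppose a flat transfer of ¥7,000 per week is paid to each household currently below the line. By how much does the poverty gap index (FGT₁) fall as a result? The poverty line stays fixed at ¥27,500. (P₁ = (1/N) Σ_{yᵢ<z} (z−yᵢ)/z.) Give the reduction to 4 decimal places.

0.1127

Before: below the line — ¥7,500, ¥22,000, ¥24,500; poverty gap index (FGT₁) = 0.207273.
After the ¥7,000 transfer: below the line — ¥14,500; poverty gap index (FGT₁) = 0.094545.
Reduction = 0.207273 − 0.094545 = 0.1127.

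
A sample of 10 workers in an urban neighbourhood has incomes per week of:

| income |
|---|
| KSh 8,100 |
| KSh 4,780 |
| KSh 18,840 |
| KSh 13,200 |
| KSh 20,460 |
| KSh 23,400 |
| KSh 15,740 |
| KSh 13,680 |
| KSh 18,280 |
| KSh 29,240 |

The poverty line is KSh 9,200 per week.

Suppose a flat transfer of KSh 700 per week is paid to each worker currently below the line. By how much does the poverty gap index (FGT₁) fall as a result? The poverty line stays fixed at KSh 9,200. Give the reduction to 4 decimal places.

Before: below the line — KSh 4,780, KSh 8,100; poverty gap index (FGT₁) = 0.060000.
After the KSh 700 transfer: below the line — KSh 5,480, KSh 8,800; poverty gap index (FGT₁) = 0.044783.
Reduction = 0.060000 − 0.044783 = 0.0152.

0.0152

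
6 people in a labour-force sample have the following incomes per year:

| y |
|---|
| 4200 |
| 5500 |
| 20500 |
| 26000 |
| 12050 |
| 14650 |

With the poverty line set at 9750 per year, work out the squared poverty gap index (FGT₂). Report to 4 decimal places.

0.0857

Below z: 4200, 5500 (q = 2 of N = 6).
Normalized shortfalls: (9750−4200)/9750 = 0.5692; (9750−5500)/9750 = 0.4359.
Squared: 0.3240; 0.1900.
Sum = 0.514030; P₂ = 0.514030 / 6 = 0.0857.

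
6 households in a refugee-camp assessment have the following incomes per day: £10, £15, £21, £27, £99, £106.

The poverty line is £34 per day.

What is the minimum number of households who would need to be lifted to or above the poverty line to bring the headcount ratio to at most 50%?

4 of the 6 households are poor, so H = 4/6 = 0.667.
A headcount ratio of at most 50% allows at most ⌊0.50 × 6⌋ = 3 poor households.
So at least 4 − 3 = 1 must be lifted.

1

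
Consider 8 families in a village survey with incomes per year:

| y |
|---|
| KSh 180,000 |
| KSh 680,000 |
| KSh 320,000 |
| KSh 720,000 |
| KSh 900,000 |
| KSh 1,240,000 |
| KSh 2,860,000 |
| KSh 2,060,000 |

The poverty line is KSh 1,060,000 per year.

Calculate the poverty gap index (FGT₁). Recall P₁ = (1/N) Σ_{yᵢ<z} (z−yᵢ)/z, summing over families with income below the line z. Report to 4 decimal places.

Below the line: KSh 180,000, KSh 320,000, KSh 680,000, KSh 720,000, KSh 900,000 (q = 5 of N = 8).
Gap ratios (z−y)/z: (1060000−180000)/1060000 = 0.8302; (1060000−320000)/1060000 = 0.6981; (1060000−680000)/1060000 = 0.3585; (1060000−720000)/1060000 = 0.3208; (1060000−900000)/1060000 = 0.1509.
Sum of shortfalls = 2.358491; P₁ averages over all N: 2.358491 / 8 = 0.2948.

0.2948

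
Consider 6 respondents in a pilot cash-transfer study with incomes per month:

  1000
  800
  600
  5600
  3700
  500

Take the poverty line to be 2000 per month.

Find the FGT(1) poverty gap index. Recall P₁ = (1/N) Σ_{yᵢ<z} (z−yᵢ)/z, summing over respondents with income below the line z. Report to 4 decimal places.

0.4250

Poor units: 500, 600, 800, 1000 (q = 4 of N = 6).
Normalized shortfalls: (2000−500)/2000 = 0.7500; (2000−600)/2000 = 0.7000; (2000−800)/2000 = 0.6000; (2000−1000)/2000 = 0.5000.
Σ = 2.550000. Dividing by the full population N = 6 gives P₁ = 0.4250.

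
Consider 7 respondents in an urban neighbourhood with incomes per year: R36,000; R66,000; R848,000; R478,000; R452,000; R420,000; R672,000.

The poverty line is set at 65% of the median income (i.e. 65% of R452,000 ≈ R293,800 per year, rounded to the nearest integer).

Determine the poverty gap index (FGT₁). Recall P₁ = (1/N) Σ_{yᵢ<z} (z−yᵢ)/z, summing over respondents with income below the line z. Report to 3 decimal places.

Below the line: R36,000, R66,000 (q = 2 of N = 7).
Gap ratios (z−y)/z: (293800−36000)/293800 = 0.8775; (293800−66000)/293800 = 0.7754.
Σ = 1.652825. Dividing by the full population N = 7 gives P₁ = 0.236.

0.236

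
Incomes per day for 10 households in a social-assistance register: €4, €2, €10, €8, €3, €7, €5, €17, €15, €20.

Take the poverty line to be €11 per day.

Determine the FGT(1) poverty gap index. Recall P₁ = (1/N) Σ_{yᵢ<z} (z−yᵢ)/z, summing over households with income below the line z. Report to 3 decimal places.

Below the line: €2, €3, €4, €5, €7, €8, €10 (q = 7 of N = 10).
Gap ratios (z−y)/z: (11−2)/11 = 0.8182; (11−3)/11 = 0.7273; (11−4)/11 = 0.6364; (11−5)/11 = 0.5455; (11−7)/11 = 0.3636; (11−8)/11 = 0.2727; (11−10)/11 = 0.0909.
Sum of shortfalls = 3.454545; P₁ averages over all N: 3.454545 / 10 = 0.345.

0.345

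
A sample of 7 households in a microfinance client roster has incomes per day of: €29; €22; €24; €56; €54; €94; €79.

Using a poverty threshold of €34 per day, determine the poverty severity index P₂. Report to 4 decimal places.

Poor units: €22, €24, €29 (q = 3 of N = 7).
Normalized shortfalls: (34−22)/34 = 0.3529; (34−24)/34 = 0.2941; (34−29)/34 = 0.1471.
Squared: 0.1246; 0.0865; 0.0216.
Sum = 0.232699; P₂ = 0.232699 / 7 = 0.0332.

0.0332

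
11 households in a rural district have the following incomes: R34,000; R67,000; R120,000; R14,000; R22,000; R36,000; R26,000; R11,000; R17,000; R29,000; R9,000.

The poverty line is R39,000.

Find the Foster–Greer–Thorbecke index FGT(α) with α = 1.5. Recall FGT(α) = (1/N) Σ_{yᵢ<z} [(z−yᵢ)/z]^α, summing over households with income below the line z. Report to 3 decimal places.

0.263

Poor units: R9,000, R11,000, R14,000, R17,000, R22,000, R26,000, R29,000, R34,000, R36,000 (q = 9 of N = 11).
Relative gaps: (39000−9000)/39000 = 0.7692; (39000−11000)/39000 = 0.7179; (39000−14000)/39000 = 0.6410; (39000−17000)/39000 = 0.5641; (39000−22000)/39000 = 0.4359; (39000−26000)/39000 = 0.3333; (39000−29000)/39000 = 0.2564; (39000−34000)/39000 = 0.1282; (39000−36000)/39000 = 0.0769.
Raised to α = 1.5: 0.67466; 0.60833; 0.51323; 0.42368; 0.28779; 0.19245; 0.12984; 0.04590; 0.02133.
Sum = 2.897220; FGT(1.5) = 2.897220 / 11 = 0.263.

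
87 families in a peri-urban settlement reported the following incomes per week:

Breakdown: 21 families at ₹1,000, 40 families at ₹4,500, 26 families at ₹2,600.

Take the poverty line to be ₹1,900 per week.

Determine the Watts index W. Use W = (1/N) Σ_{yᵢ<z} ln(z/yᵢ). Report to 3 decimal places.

Poor units: 21×₹1,000 (q = 21 of N = 87).
Log shortfalls: ln(1900/1000) = 0.6419 (×21).
W = 13.478932 / 87 = 0.155.

0.155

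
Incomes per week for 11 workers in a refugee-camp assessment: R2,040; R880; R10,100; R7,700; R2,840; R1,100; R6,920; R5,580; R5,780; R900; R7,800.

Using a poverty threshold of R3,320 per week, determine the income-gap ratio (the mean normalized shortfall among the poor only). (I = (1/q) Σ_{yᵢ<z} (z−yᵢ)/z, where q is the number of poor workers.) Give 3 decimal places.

Below the line: R880, R900, R1,100, R2,040, R2,840 (q = 5 of N = 11).
Shortfall ratios (z−y)/z: 0.7349, 0.7289, 0.6687, 0.3855, 0.1446; sum = 2.662651.
I averages over the q = 5 poor units only: 2.662651 / 5 = 0.533.

0.533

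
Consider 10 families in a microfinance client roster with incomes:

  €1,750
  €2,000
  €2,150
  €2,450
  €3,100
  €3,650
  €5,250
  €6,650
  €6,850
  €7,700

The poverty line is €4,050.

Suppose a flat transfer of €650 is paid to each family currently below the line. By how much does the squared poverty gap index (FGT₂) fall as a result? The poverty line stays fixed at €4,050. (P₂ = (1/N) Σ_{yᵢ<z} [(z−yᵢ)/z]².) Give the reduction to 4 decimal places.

0.0578

Before: below the line — €1,750, €2,000, €2,150, €2,450, €3,100, €3,650; squared poverty gap index (FGT₂) = 0.101966.
After the €650 transfer: below the line — €2,400, €2,650, €2,800, €3,100, €3,750; squared poverty gap index (FGT₂) = 0.044124.
Reduction = 0.101966 − 0.044124 = 0.0578.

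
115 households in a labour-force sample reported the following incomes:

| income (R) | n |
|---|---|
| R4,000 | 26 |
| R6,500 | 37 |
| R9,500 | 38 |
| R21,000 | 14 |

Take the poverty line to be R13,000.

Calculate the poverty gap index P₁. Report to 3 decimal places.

Below z: 26×R4,000, 37×R6,500, 38×R9,500 (q = 101 of N = 115).
Shortfall ratios: (13000−4000)/13000 = 0.6923 (×26); (13000−6500)/13000 = 0.5000 (×37); (13000−9500)/13000 = 0.2692 (×38).
Σ = 46.730769. Dividing by the full population N = 115 gives P₁ = 0.406.

0.406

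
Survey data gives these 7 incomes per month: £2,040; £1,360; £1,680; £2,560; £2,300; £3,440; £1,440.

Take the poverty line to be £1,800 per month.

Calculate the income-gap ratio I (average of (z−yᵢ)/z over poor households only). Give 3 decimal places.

Poor units: £1,360, £1,440, £1,680 (q = 3 of N = 7).
Relative gaps: 0.2444, 0.2000, 0.0667; sum = 0.511111.
I averages over the q = 3 poor units only: 0.511111 / 3 = 0.170.

0.170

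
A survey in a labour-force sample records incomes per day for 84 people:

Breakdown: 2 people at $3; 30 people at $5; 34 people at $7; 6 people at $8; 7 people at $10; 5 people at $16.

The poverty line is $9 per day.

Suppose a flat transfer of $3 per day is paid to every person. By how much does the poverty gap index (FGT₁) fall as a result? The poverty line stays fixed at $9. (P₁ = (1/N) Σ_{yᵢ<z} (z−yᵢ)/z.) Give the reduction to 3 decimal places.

0.225

Before: below the line — 2×$3, 30×$5, 34×$7, 6×$8; poverty gap index (FGT₁) = 0.27249.
After the $3 transfer: below the line — 2×$6, 30×$8; poverty gap index (FGT₁) = 0.04762.
Reduction = 0.27249 − 0.04762 = 0.225.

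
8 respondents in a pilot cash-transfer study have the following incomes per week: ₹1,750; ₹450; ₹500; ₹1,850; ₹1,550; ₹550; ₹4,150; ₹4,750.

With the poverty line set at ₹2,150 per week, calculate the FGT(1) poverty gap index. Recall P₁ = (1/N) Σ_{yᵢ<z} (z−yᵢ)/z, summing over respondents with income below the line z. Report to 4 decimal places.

Below z: ₹450, ₹500, ₹550, ₹1,550, ₹1,750, ₹1,850 (q = 6 of N = 8).
Normalized shortfalls: (2150−450)/2150 = 0.7907; (2150−500)/2150 = 0.7674; (2150−550)/2150 = 0.7442; (2150−1550)/2150 = 0.2791; (2150−1750)/2150 = 0.1860; (2150−1850)/2150 = 0.1395.
Sum of shortfalls = 2.906977; P₁ averages over all N: 2.906977 / 8 = 0.3634.

0.3634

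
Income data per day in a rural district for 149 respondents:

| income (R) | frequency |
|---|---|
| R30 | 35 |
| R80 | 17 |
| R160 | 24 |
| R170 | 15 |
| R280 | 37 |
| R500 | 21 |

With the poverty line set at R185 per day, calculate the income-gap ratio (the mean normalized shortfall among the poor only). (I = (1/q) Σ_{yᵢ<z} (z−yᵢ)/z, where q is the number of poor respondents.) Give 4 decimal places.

0.4773

Incomes under z: 35×R30, 17×R80, 24×R160, 15×R170 (q = 91 of N = 149).
Shortfall ratios (z−y)/z: 0.8378 (×35), 0.5676 (×17), 0.1351 (×24), 0.0811 (×15); sum = 43.432432.
The income-gap ratio divides by q (the poor only): 43.432432 / 91 = 0.4773.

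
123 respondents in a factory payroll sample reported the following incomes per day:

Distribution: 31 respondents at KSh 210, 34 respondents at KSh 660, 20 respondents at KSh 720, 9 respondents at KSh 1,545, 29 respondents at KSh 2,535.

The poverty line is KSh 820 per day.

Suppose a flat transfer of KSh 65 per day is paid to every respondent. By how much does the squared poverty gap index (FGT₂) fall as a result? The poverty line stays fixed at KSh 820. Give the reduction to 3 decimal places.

0.037

Before: below the line — 31×KSh 210, 34×KSh 660, 20×KSh 720; squared poverty gap index (FGT₂) = 0.15241.
After the KSh 65 transfer: below the line — 31×KSh 275, 34×KSh 725, 20×KSh 785; squared poverty gap index (FGT₂) = 0.11534.
Reduction = 0.15241 − 0.11534 = 0.037.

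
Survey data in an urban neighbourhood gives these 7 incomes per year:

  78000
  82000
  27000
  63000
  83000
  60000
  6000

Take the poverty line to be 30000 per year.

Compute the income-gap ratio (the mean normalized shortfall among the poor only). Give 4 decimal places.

0.4500

Below the line: 6000, 27000 (q = 2 of N = 7).
Shortfall ratios (z−y)/z: 0.8000, 0.1000; sum = 0.900000.
The income-gap ratio divides by q (the poor only): 0.900000 / 2 = 0.4500.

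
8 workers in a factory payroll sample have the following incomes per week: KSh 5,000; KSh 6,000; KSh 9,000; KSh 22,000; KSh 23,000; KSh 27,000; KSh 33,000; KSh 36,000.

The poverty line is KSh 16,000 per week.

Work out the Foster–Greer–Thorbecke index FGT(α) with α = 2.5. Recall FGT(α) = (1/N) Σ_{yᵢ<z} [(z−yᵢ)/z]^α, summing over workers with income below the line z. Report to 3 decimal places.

Below the line: KSh 5,000, KSh 6,000, KSh 9,000 (q = 3 of N = 8).
Shortfall ratios: (16000−5000)/16000 = 0.6875; (16000−6000)/16000 = 0.6250; (16000−9000)/16000 = 0.4375.
Raised to α = 2.5: 0.39191; 0.30882; 0.12660.
Sum = 0.827325; FGT(2.5) = 0.827325 / 8 = 0.103.

0.103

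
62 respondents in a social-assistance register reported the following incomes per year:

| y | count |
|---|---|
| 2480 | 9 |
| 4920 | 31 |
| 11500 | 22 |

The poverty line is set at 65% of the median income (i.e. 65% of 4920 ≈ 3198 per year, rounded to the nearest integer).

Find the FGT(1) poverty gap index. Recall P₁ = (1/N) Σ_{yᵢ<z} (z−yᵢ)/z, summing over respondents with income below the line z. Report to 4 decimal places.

Incomes under z: 9×2480 (q = 9 of N = 62).
Shortfall ratios: (3198−2480)/3198 = 0.2245 (×9).
Σ = 2.020638. Dividing by the full population N = 62 gives P₁ = 0.0326.

0.0326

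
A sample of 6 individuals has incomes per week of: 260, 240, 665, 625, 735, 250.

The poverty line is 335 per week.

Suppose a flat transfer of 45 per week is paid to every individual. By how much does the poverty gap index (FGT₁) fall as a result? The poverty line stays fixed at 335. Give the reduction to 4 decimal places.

0.0672

Before: below the line — 240, 250, 260; poverty gap index (FGT₁) = 0.126866.
After the 45 transfer: below the line — 285, 295, 305; poverty gap index (FGT₁) = 0.059701.
Reduction = 0.126866 − 0.059701 = 0.0672.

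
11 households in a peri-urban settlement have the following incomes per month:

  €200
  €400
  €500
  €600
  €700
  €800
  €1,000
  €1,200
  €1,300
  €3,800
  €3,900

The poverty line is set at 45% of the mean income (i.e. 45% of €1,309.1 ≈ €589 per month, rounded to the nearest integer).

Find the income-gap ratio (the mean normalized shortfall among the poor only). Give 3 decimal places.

Incomes under z: €200, €400, €500 (q = 3 of N = 11).
Shortfall ratios (z−y)/z: 0.6604, 0.3209, 0.1511; sum = 1.132428.
The income-gap ratio divides by q (the poor only): 1.132428 / 3 = 0.377.

0.377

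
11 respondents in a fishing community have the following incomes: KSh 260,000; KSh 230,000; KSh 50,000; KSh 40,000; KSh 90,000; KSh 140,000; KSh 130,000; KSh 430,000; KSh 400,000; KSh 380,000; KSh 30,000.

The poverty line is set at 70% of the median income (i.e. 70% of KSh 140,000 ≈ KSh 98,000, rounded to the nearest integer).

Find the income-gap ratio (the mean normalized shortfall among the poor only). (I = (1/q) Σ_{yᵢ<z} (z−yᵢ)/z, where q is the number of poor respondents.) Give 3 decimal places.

Poor units: KSh 30,000, KSh 40,000, KSh 50,000, KSh 90,000 (q = 4 of N = 11).
Relative gaps: 0.6939, 0.5918, 0.4898, 0.0816; sum = 1.857143.
The income-gap ratio divides by q (the poor only): 1.857143 / 4 = 0.464.

0.464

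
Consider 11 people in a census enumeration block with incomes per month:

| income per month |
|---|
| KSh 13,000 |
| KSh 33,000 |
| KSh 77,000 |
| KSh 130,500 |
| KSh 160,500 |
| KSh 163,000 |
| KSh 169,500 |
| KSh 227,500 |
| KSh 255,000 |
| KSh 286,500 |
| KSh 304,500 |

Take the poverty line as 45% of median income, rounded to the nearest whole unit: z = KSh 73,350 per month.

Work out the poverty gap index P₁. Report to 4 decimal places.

Below the line: KSh 13,000, KSh 33,000 (q = 2 of N = 11).
Relative gaps: (73350−13000)/73350 = 0.8228; (73350−33000)/73350 = 0.5501.
Sum of shortfalls = 1.372870; P₁ averages over all N: 1.372870 / 11 = 0.1248.

0.1248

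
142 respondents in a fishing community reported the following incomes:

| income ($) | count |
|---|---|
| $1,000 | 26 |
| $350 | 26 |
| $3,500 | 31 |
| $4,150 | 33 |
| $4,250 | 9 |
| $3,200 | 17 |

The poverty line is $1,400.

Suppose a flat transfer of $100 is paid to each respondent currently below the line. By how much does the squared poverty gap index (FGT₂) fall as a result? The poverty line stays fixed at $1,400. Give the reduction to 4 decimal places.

0.0252

Before: below the line — 26×$350, 26×$1,000; squared poverty gap index (FGT₂) = 0.117940.
After the $100 transfer: below the line — 26×$450, 26×$1,100; squared poverty gap index (FGT₂) = 0.092717.
Reduction = 0.117940 − 0.092717 = 0.0252.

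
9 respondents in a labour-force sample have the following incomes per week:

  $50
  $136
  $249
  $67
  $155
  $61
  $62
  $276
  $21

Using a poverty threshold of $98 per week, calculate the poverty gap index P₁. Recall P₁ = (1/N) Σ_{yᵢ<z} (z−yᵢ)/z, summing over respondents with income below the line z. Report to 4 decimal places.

0.2596

Poor units: $21, $50, $61, $62, $67 (q = 5 of N = 9).
Shortfall ratios: (98−21)/98 = 0.7857; (98−50)/98 = 0.4898; (98−61)/98 = 0.3776; (98−62)/98 = 0.3673; (98−67)/98 = 0.3163.
Sum of shortfalls = 2.336735; P₁ averages over all N: 2.336735 / 9 = 0.2596.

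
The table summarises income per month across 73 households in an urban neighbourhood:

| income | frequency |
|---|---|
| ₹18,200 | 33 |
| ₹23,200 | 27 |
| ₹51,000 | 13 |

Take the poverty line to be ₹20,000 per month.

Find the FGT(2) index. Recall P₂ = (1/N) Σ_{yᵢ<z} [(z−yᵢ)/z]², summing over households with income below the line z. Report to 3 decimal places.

0.004

Below the line: 33×₹18,200 (q = 33 of N = 73).
Normalized shortfalls: (20000−18200)/20000 = 0.0900 (×33).
Squared: 0.0081 (×33).
Sum = 0.267300; P₂ = 0.267300 / 73 = 0.004.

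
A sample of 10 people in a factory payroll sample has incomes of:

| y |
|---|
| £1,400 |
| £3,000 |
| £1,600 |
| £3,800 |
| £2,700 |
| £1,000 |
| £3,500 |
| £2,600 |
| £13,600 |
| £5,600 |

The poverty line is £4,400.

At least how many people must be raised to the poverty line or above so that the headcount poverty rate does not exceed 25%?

8 of the 10 people are poor, so H = 8/10 = 0.800.
A headcount ratio of at most 25% allows at most ⌊0.25 × 10⌋ = 2 poor people.
So at least 8 − 2 = 6 must be lifted.

6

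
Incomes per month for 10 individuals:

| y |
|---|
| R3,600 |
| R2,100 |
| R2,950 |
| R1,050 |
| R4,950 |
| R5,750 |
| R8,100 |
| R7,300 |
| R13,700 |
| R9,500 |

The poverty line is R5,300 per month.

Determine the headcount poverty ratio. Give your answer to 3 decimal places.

5 of the 10 individuals have income below R5,300.
H = 5/10 = 0.500.

0.500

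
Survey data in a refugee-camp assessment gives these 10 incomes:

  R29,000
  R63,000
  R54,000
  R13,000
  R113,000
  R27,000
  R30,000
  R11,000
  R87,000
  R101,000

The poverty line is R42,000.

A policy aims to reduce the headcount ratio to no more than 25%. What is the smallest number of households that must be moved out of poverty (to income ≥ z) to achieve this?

3

5 of the 10 households are poor, so H = 5/10 = 0.500.
A headcount ratio of at most 25% allows at most ⌊0.25 × 10⌋ = 2 poor households.
So at least 5 − 2 = 3 must be lifted.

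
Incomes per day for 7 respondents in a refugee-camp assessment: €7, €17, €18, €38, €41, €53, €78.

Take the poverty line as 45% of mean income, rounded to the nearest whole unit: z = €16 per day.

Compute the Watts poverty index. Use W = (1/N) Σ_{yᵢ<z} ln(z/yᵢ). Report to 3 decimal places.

Poor units: €7 (q = 1 of N = 7).
ln(z/y) terms: ln(16/7) = 0.8267.
W = 0.826679 / 7 = 0.118.

0.118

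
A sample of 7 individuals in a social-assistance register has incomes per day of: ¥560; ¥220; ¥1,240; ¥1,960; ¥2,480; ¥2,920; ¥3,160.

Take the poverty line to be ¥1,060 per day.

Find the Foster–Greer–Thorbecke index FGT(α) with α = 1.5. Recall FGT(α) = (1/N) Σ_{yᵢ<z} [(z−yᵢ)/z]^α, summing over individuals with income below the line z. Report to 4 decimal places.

0.1471

Incomes under z: ¥220, ¥560 (q = 2 of N = 7).
Normalized shortfalls: (1060−220)/1060 = 0.7925; (1060−560)/1060 = 0.4717.
Raised to α = 1.5: 0.70544; 0.32396.
Sum = 1.029404; FGT(1.5) = 1.029404 / 7 = 0.1471.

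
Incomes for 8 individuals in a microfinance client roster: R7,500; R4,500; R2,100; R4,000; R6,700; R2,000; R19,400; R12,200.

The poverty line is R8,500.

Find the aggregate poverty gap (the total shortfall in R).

Incomes under z: R2,000, R2,100, R4,000, R4,500, R6,700, R7,500 (q = 6 of N = 8).
Individual gaps: 8500−2000 = 6500; 8500−2100 = 6400; 8500−4000 = 4500; 8500−4500 = 4000; 8500−6700 = 1800; 8500−7500 = 1000.
Aggregate gap = R24,200.

R24,200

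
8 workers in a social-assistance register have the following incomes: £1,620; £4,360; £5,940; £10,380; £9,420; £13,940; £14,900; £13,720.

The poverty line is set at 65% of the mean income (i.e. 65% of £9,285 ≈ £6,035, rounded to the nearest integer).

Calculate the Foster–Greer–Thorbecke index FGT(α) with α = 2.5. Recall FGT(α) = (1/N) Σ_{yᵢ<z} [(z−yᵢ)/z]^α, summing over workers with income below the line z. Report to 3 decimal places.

Below the line: £1,620, £4,360, £5,940 (q = 3 of N = 8).
Relative gaps: (6035−1620)/6035 = 0.7316; (6035−4360)/6035 = 0.2775; (6035−5940)/6035 = 0.0157.
Raised to α = 2.5: 0.45776; 0.04058; 0.00003.
Sum = 0.498370; FGT(2.5) = 0.498370 / 8 = 0.062.

0.062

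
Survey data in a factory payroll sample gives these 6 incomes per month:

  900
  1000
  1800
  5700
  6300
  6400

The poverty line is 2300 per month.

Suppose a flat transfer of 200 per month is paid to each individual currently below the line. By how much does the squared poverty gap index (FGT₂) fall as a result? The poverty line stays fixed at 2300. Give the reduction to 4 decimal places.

Before: below the line — 900, 1000, 1800; squared poverty gap index (FGT₂) = 0.122873.
After the 200 transfer: below the line — 1100, 1200, 2000; squared poverty gap index (FGT₂) = 0.086326.
Reduction = 0.122873 − 0.086326 = 0.0365.

0.0365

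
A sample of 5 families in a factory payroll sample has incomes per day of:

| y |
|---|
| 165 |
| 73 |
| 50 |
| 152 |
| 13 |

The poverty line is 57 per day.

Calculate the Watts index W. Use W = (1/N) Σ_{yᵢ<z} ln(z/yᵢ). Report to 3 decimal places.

0.322

Below the line: 13, 50 (q = 2 of N = 5).
Log gaps: ln(57/13) = 1.4781; ln(57/50) = 0.1310.
W = 1.609130 / 5 = 0.322.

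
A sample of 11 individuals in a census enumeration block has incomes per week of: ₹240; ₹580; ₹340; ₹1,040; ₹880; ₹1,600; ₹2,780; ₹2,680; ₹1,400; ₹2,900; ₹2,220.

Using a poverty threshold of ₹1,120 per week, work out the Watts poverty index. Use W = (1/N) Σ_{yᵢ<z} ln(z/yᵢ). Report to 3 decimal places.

0.337

Incomes under z: ₹240, ₹340, ₹580, ₹880, ₹1,040 (q = 5 of N = 11).
Log gaps: ln(1120/240) = 1.5404; ln(1120/340) = 1.1921; ln(1120/580) = 0.6581; ln(1120/880) = 0.2412; ln(1120/1040) = 0.0741.
W = 3.705909 / 11 = 0.337.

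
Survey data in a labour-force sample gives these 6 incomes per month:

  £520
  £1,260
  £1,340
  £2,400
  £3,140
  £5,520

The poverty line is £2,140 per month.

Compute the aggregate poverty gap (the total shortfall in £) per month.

Below the line: £520, £1,260, £1,340 (q = 3 of N = 6).
Individual gaps: 2140−520 = 1620; 2140−1260 = 880; 2140−1340 = 800.
Aggregate gap = £3,300.

£3,300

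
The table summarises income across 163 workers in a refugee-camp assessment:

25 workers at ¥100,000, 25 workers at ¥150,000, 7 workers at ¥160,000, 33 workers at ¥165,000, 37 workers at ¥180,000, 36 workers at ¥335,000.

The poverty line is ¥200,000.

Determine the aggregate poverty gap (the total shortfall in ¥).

Below the line: 25×¥100,000, 25×¥150,000, 7×¥160,000, 33×¥165,000, 37×¥180,000 (q = 127 of N = 163).
Individual gaps: 25×(200000−100000) = 2500000; 25×(200000−150000) = 1250000; 7×(200000−160000) = 280000; 33×(200000−165000) = 1155000; 37×(200000−180000) = 740000.
Aggregate gap = ¥5,925,000.

¥5,925,000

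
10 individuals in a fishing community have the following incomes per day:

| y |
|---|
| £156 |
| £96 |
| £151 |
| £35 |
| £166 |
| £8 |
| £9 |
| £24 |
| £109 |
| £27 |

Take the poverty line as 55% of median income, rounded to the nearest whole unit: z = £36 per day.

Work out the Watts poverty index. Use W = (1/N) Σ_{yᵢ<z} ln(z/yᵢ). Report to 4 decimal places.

0.3612

Incomes under z: £8, £9, £24, £27, £35 (q = 5 of N = 10).
Log gaps: ln(36/8) = 1.5041; ln(36/9) = 1.3863; ln(36/24) = 0.4055; ln(36/27) = 0.2877; ln(36/35) = 0.0282.
W = 3.611690 / 10 = 0.3612.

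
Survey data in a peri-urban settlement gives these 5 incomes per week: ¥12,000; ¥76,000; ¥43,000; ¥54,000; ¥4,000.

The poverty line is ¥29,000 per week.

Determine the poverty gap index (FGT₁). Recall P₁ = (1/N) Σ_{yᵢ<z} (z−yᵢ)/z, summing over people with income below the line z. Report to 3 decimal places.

Below the line: ¥4,000, ¥12,000 (q = 2 of N = 5).
Normalized shortfalls: (29000−4000)/29000 = 0.8621; (29000−12000)/29000 = 0.5862.
Σ = 1.448276. Dividing by the full population N = 5 gives P₁ = 0.290.

0.290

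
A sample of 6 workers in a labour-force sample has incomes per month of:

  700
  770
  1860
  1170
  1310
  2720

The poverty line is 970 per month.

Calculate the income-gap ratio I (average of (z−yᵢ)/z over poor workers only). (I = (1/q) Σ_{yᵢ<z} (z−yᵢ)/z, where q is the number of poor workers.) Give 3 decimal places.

Below z: 700, 770 (q = 2 of N = 6).
Shortfall ratios (z−y)/z: 0.2784, 0.2062; sum = 0.484536.
I averages over the q = 2 poor units only: 0.484536 / 2 = 0.242.

0.242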